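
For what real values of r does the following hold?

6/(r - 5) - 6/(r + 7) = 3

Multiply both sides by (r - 5)(r + 7):
6(r + 7) - 6(r - 5) = 3(r - 5)(r + 7).
Expand and collect terms: 3r^2 + 6r - 177 = 0.
By the quadratic formula, r = (-6 +/- sqrt(2160)) / 6, so r ~= 6.746 or r ~= -8.746.
Neither value makes a denominator zero (r != 5, r != -7), so both are valid.

r = -8.746 or r = 6.746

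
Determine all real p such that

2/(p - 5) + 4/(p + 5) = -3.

Multiply both sides by (p - 5)(p + 5):
2(p + 5) + 4(p - 5) = -3(p - 5)(p + 5).
Expand and collect terms: -3p^2 - 6p + 85 = 0.
By the quadratic formula, p = (6 +/- sqrt(1056)) / -6, so p ~= -6.416 or p ~= 4.416.
Neither value makes a denominator zero (p != 5, p != -5), so both are valid.

p = -6.416 or p = 4.416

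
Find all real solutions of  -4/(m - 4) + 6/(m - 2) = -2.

m = 0 or m = 5

Multiply both sides by (m - 4)(m - 2):
-4(m - 2) + 6(m - 4) = -2(m - 4)(m - 2).
Expand and collect terms: -2m² + 10m = 0.
Factor or apply the quadratic formula: m = 0 or m = 5.
Neither value makes a denominator zero (m ≠ 4, m ≠ 2), so both are valid.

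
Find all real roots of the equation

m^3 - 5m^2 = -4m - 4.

m = -0.5616 or m = 2 or m = 3.5616

Rearrange: m^3 - 5m^2 + 4m + 4 = 0.
Possible rational roots are divisors of 4. Testing m = 2 gives 0, so (m - 2) is a factor.
Divide: m^3 - 5m^2 + 4m + 4 = (m - 2)(m^2 - 3m - 2).
Apply the quadratic formula to m^2 - 3m - 2 = 0: m = (3 +/- sqrt(17))/2, i.e. m ~= 3.5616 or m ~= -0.5616.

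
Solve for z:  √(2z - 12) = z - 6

Square both sides: 2z - 12 = (z - 6)².
Expand and rearrange: z² - 14z + 48 = 0.
Solving gives z = 8 or z = 6.
Check each candidate in the original equation:
  z = 8: √(4) = 2, while z - 6 = 2 — valid.
  z = 6: √(0) = 0, while z - 6 = 0 — valid.

z = 6 or z = 8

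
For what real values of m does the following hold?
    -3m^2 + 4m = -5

Rearrange to standard form: -3m^2 + 4m + 5 = 0.
Discriminant: (4)^2 - 4*(-3)*5 = 76.
Quadratic formula: m = (-4 +/- sqrt(76)) / (-6).
So m = 2/3 - sqrt(19)/3 ~= -0.7863 or m = 2/3 + sqrt(19)/3 ~= 2.1196.

m = -0.7863 or m = 2.1196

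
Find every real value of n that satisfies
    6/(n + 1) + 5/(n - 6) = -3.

n = -3.4294 or n = 4.7627

Multiply both sides by (n + 1)(n - 6):
6(n - 6) + 5(n + 1) = -3(n + 1)(n - 6).
Expand and collect terms: -3n² + 4n + 49 = 0.
By the quadratic formula, n = (-4 ± √604) / -6, so n ≈ -3.4294 or n ≈ 4.7627.
Neither value makes a denominator zero (n ≠ -1, n ≠ 6), so both are valid.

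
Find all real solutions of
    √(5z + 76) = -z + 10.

Square both sides: 5z + 76 = (-z + 10)².
Expand and rearrange: z² - 25z + 24 = 0.
Solving gives z = 24 or z = 1.
Check each candidate in the original equation:
  z = 24: √(196) = 14, while -z + 10 = -14 — extraneous.
  z = 1: √(81) = 9, while -z + 10 = 9 — valid.

z = 1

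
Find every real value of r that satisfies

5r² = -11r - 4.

Rearrange to standard form: 5r² + 11r + 4 = 0.
Discriminant: (11)² − 4·5·4 = 41.
Quadratic formula: r = (-11 ± √41) / 10.
So r = -11/10 + √(41)/10 ≈ -0.4597 or r = -11/10 - √(41)/10 ≈ -1.7403.

r = -1.7403 or r = -0.4597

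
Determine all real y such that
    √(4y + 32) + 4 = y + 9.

Isolate the radical: √(4y + 32) = y + 5.
Square both sides: 4y + 32 = (y + 5)².
Expand and rearrange: y² + 6y - 7 = 0.
Solving gives y = 1 or y = -7.
Check each candidate in the original equation:
  y = 1: √(36) = 6, while y + 5 = 6 — valid.
  y = -7: √(4) = 2, while y + 5 = -2 — extraneous.

y = 1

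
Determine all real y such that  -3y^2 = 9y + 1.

Rearrange to standard form: -3y^2 - 9y - 1 = 0.
Discriminant: (-9)^2 - 4*(-3)*(-1) = 69.
Quadratic formula: y = (9 +/- sqrt(69)) / (-6).
So y = -3/2 - sqrt(69)/6 ~= -2.8844 or y = -3/2 + sqrt(69)/6 ~= -0.1156.

y = -2.8844 or y = -0.1156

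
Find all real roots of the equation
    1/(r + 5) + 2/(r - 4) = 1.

Multiply both sides by (r + 5)(r - 4):
(r - 4) + 2(r + 5) = (r + 5)(r - 4).
Expand and collect terms: r^2 - 2r - 26 = 0.
By the quadratic formula, r = (2 +/- sqrt(108)) / 2, so r ~= 6.1962 or r ~= -4.1962.
Neither value makes a denominator zero (r != -5, r != 4), so both are valid.

r = -4.1962 or r = 6.1962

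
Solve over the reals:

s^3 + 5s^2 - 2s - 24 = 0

s = -4 or s = -3 or s = 2

Possible rational roots are divisors of -24. Testing s = -3 gives 0, so (s + 3) is a factor.
Divide: s^3 + 5s^2 - 2s - 24 = (s + 3)(s^2 + 2s - 8).
Factor the quadratic: s = 2 or s = -4.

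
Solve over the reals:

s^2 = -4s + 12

Bring every term to one side: s^2 + 4s - 12 = 0.
Factor: (s - 2)(s + 6) = 0.
So s = 2 or s = -6.

s = -6 or s = 2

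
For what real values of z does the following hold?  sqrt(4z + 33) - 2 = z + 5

Isolate the radical: sqrt(4z + 33) = z + 7.
Square both sides: 4z + 33 = (z + 7)^2.
Expand and rearrange: z^2 + 10z + 16 = 0.
Solving gives z = -2 or z = -8.
Check each candidate in the original equation:
  z = -2: sqrt(25) = 5, while z + 7 = 5 — valid.
  z = -8: sqrt(1) = 1, while z + 7 = -1 — extraneous.

z = -2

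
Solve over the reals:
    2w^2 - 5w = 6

Rearrange to standard form: 2w^2 - 5w - 6 = 0.
Discriminant: (-5)^2 - 4*2*(-6) = 73.
Quadratic formula: w = (5 +/- sqrt(73)) / 4.
So w = 5/4 + sqrt(73)/4 ~= 3.386 or w = 5/4 - sqrt(73)/4 ~= -0.886.

w = -0.886 or w = 3.386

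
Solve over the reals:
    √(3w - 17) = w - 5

w = 6 or w = 7

Square both sides: 3w - 17 = (w - 5)².
Expand and rearrange: w² - 13w + 42 = 0.
Solving gives w = 7 or w = 6.
Check each candidate in the original equation:
  w = 7: √(4) = 2, while w - 5 = 2 — valid.
  w = 6: √(1) = 1, while w - 5 = 1 — valid.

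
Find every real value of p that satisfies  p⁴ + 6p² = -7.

No real solutions.

Let u = p². The equation becomes u² + 6u + 7 = 0.
By the quadratic formula, u = -3 + √(2) or u = -3 - √(2).
p² = -3 + √(2) < 0 has no real solution.
p² = -3 - √(2) < 0 has no real solution.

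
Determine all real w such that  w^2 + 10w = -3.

Rearrange to standard form: w^2 + 10w + 3 = 0.
Discriminant: (10)^2 - 4*1*3 = 88.
Quadratic formula: w = (-10 +/- sqrt(88)) / 2.
So w = -5 + sqrt(22) ~= -0.3096 or w = -5 - sqrt(22) ~= -9.6904.

w = -9.6904 or w = -0.3096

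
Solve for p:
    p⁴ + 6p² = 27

Let u = p². The equation becomes u² + 6u - 27 = 0.
Factor: (u + 9)(u - 3) = 0, so u = -9 or u = 3.
p² = -9 < 0 has no real solution.
p² = 3 gives p = ±√(3) ≈ ±1.7321.

p = -1.7321 or p = 1.7321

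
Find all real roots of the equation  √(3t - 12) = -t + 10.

t = 7

Square both sides: 3t - 12 = (-t + 10)².
Expand and rearrange: t² - 23t + 112 = 0.
Solving gives t = 16 or t = 7.
Check each candidate in the original equation:
  t = 16: √(36) = 6, while -t + 10 = -6 — extraneous.
  t = 7: √(9) = 3, while -t + 10 = 3 — valid.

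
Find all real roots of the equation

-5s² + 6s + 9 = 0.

s = -0.8697 or s = 2.0697

Discriminant: (6)² − 4·(-5)·9 = 216.
Quadratic formula: s = (-6 ± √216) / (-10).
So s = 3/5 - 3·√(6)/5 ≈ -0.8697 or s = 3/5 + 3·√(6)/5 ≈ 2.0697.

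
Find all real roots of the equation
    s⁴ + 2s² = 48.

s = -2.4495 or s = 2.4495

Let u = s². The equation becomes u² + 2u - 48 = 0.
Factor: (u - 6)(u + 8) = 0, so u = 6 or u = -8.
s² = 6 gives s = ±√(6) ≈ ±2.4495.
s² = -8 < 0 has no real solution.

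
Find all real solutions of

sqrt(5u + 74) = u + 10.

Square both sides: 5u + 74 = (u + 10)^2.
Expand and rearrange: u^2 + 15u + 26 = 0.
Solving gives u = -2 or u = -13.
Check each candidate in the original equation:
  u = -2: sqrt(64) = 8, while u + 10 = 8 — valid.
  u = -13: sqrt(9) = 3, while u + 10 = -3 — extraneous.

u = -2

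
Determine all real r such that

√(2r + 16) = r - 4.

Square both sides: 2r + 16 = (r - 4)².
Expand and rearrange: r² - 10r = 0.
Solving gives r = 10 or r = 0.
Check each candidate in the original equation:
  r = 10: √(36) = 6, while r - 4 = 6 — valid.
  r = 0: √(16) = 4, while r - 4 = -4 — extraneous.

r = 10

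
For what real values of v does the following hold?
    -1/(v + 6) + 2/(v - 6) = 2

Multiply both sides by (v + 6)(v - 6):
-(v - 6) + 2(v + 6) = 2(v + 6)(v - 6).
Expand and collect terms: 2v^2 - v - 90 = 0.
By the quadratic formula, v = (1 +/- sqrt(721)) / 4, so v ~= 6.9629 or v ~= -6.4629.
Neither value makes a denominator zero (v != -6, v != 6), so both are valid.

v = -6.4629 or v = 6.9629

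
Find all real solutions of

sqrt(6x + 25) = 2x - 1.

Square both sides: 6x + 25 = (2x - 1)^2.
Expand and rearrange: 4x^2 - 10x - 24 = 0.
Solving gives x = 4 or x = -1.5.
Check each candidate in the original equation:
  x = 4: sqrt(49) = 7, while 2x - 1 = 7 — valid.
  x = -1.5: sqrt(16) = 4, while 2x - 1 = -4 — extraneous.

x = 4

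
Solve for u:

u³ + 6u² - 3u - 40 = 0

Possible rational roots are divisors of -40. Testing u = -5 gives 0, so (u + 5) is a factor.
Divide: u³ + 6u² - 3u - 40 = (u + 5)(u² + u - 8).
Apply the quadratic formula to u² + u - 8 = 0: u = (-1 ± √33)/2, i.e. u ≈ 2.3723 or u ≈ -3.3723.

u = -5 or u = -3.3723 or u = 2.3723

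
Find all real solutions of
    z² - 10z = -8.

Rearrange to standard form: z² - 10z + 8 = 0.
Discriminant: (-10)² − 4·1·8 = 68.
Quadratic formula: z = (10 ± √68) / 2.
So z = √(17) + 5 ≈ 9.1231 or z = 5 - √(17) ≈ 0.8769.

z = 0.8769 or z = 9.1231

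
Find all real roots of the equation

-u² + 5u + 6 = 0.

Factor: -1(u + 1)(u - 6) = 0.
So u = -1 or u = 6.

u = -1 or u = 6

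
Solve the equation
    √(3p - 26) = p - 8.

Square both sides: 3p - 26 = (p - 8)².
Expand and rearrange: p² - 19p + 90 = 0.
Solving gives p = 10 or p = 9.
Check each candidate in the original equation:
  p = 10: √(4) = 2, while p - 8 = 2 — valid.
  p = 9: √(1) = 1, while p - 8 = 1 — valid.

p = 9 or p = 10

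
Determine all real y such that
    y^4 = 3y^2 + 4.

y = -2 or y = 2

Let u = y^2. The equation becomes u^2 - 3u - 4 = 0.
Factor: (u + 1)(u - 4) = 0, so u = -1 or u = 4.
y^2 = -1 < 0 has no real solution.
y^2 = 4 gives y = +/-2.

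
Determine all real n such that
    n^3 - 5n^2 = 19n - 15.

Rearrange: n^3 - 5n^2 - 19n + 15 = 0.
Possible rational roots are divisors of 15. Testing n = -3 gives 0, so (n + 3) is a factor.
Divide: n^3 - 5n^2 - 19n + 15 = (n + 3)(n^2 - 8n + 5).
Apply the quadratic formula to n^2 - 8n + 5 = 0: n = (8 +/- sqrt(44))/2, i.e. n ~= 7.3166 or n ~= 0.6834.

n = -3 or n = 0.6834 or n = 7.3166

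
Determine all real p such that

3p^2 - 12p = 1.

p = -0.0817 or p = 4.0817

Rearrange to standard form: 3p^2 - 12p - 1 = 0.
Discriminant: (-12)^2 - 4*3*(-1) = 156.
Quadratic formula: p = (12 +/- sqrt(156)) / 6.
So p = 2 + sqrt(39)/3 ~= 4.0817 or p = 2 - sqrt(39)/3 ~= -0.0817.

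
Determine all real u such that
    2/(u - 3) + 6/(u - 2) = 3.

u = 2.6667 or u = 5

Multiply both sides by (u - 3)(u - 2):
2(u - 2) + 6(u - 3) = 3(u - 3)(u - 2).
Expand and collect terms: 3u^2 - 23u + 40 = 0.
Factor or apply the quadratic formula: u = 5 or u = 2.6667.
Neither value makes a denominator zero (u != 3, u != 2), so both are valid.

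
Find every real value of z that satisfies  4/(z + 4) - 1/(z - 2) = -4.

z = -4.9654 or z = 2.2154

Multiply both sides by (z + 4)(z - 2):
4(z - 2) - (z + 4) = -4(z + 4)(z - 2).
Expand and collect terms: -4z^2 - 11z + 44 = 0.
By the quadratic formula, z = (11 +/- sqrt(825)) / -8, so z ~= -4.9654 or z ~= 2.2154.
Neither value makes a denominator zero (z != -4, z != 2), so both are valid.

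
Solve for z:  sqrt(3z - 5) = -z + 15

Square both sides: 3z - 5 = (-z + 15)^2.
Expand and rearrange: z^2 - 33z + 230 = 0.
Solving gives z = 23 or z = 10.
Check each candidate in the original equation:
  z = 23: sqrt(64) = 8, while -z + 15 = -8 — extraneous.
  z = 10: sqrt(25) = 5, while -z + 15 = 5 — valid.

z = 10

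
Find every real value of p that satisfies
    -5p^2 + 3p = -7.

Rearrange to standard form: -5p^2 + 3p + 7 = 0.
Discriminant: (3)^2 - 4*(-5)*7 = 149.
Quadratic formula: p = (-3 +/- sqrt(149)) / (-10).
So p = 3/10 - sqrt(149)/10 ~= -0.9207 or p = 3/10 + sqrt(149)/10 ~= 1.5207.

p = -0.9207 or p = 1.5207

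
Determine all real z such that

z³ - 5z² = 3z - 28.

Rearrange: z³ - 5z² - 3z + 28 = 0.
Possible rational roots are divisors of 28. Testing z = 4 gives 0, so (z - 4) is a factor.
Divide: z³ - 5z² - 3z + 28 = (z - 4)(z² - z - 7).
Apply the quadratic formula to z² - z - 7 = 0: z = (1 ± √29)/2, i.e. z ≈ 3.1926 or z ≈ -2.1926.

z = -2.1926 or z = 3.1926 or z = 4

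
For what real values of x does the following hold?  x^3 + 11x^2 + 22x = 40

Rearrange: x^3 + 11x^2 + 22x - 40 = 0.
Possible rational roots are divisors of -40. Testing x = -5 gives 0, so (x + 5) is a factor.
Divide: x^3 + 11x^2 + 22x - 40 = (x + 5)(x^2 + 6x - 8).
Apply the quadratic formula to x^2 + 6x - 8 = 0: x = (-6 +/- sqrt(68))/2, i.e. x ~= 1.1231 or x ~= -7.1231.

x = -7.1231 or x = -5 or x = 1.1231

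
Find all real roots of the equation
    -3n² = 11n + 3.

Rearrange to standard form: -3n² - 11n - 3 = 0.
Discriminant: (-11)² − 4·(-3)·(-3) = 85.
Quadratic formula: n = (11 ± √85) / (-6).
So n = -11/6 - √(85)/6 ≈ -3.3699 or n = -11/6 + √(85)/6 ≈ -0.2967.

n = -3.3699 or n = -0.2967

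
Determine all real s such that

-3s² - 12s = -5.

Rearrange to standard form: -3s² - 12s + 5 = 0.
Discriminant: (-12)² − 4·(-3)·5 = 204.
Quadratic formula: s = (12 ± √204) / (-6).
So s = -√(51)/3 - 2 ≈ -4.3805 or s = -2 + √(51)/3 ≈ 0.3805.

s = -4.3805 or s = 0.3805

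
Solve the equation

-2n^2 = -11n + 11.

Rearrange to standard form: -2n^2 + 11n - 11 = 0.
Discriminant: (11)^2 - 4*(-2)*(-11) = 33.
Quadratic formula: n = (-11 +/- sqrt(33)) / (-4).
So n = 11/4 - sqrt(33)/4 ~= 1.3139 or n = sqrt(33)/4 + 11/4 ~= 4.1861.

n = 1.3139 or n = 4.1861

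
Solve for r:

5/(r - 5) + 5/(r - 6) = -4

Multiply both sides by (r - 5)(r - 6):
5(r - 6) + 5(r - 5) = -4(r - 5)(r - 6).
Expand and collect terms: -4r² + 34r - 65 = 0.
By the quadratic formula, r = (-34 ± √116) / -8, so r ≈ 2.9037 or r ≈ 5.5963.
Neither value makes a denominator zero (r ≠ 5, r ≠ 6), so both are valid.

r = 2.9037 or r = 5.5963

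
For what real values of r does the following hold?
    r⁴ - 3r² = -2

Let u = r². The equation becomes u² - 3u + 2 = 0.
Factor: (u - 1)(u - 2) = 0, so u = 1 or u = 2.
r² = 1 gives r = ±1.
r² = 2 gives r = ±√(2) ≈ ±1.4142.

r = -1.4142 or r = -1 or r = 1 or r = 1.4142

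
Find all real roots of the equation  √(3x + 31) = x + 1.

Square both sides: 3x + 31 = (x + 1)².
Expand and rearrange: x² - x - 30 = 0.
Solving gives x = 6 or x = -5.
Check each candidate in the original equation:
  x = 6: √(49) = 7, while x + 1 = 7 — valid.
  x = -5: √(16) = 4, while x + 1 = -4 — extraneous.

x = 6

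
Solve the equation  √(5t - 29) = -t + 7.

Square both sides: 5t - 29 = (-t + 7)².
Expand and rearrange: t² - 19t + 78 = 0.
Solving gives t = 13 or t = 6.
Check each candidate in the original equation:
  t = 13: √(36) = 6, while -t + 7 = -6 — extraneous.
  t = 6: √(1) = 1, while -t + 7 = 1 — valid.

t = 6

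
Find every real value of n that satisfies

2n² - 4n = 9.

n = -1.3452 or n = 3.3452

Rearrange to standard form: 2n² - 4n - 9 = 0.
Discriminant: (-4)² − 4·2·(-9) = 88.
Quadratic formula: n = (4 ± √88) / 4.
So n = 1 + √(22)/2 ≈ 3.3452 or n = 1 - √(22)/2 ≈ -1.3452.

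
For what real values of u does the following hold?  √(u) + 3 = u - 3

Isolate the radical: √(u) = u - 6.
Square both sides: u = (u - 6)².
Expand and rearrange: u² - 13u + 36 = 0.
Solving gives u = 9 or u = 4.
Check each candidate in the original equation:
  u = 9: √(9) = 3, while u - 6 = 3 — valid.
  u = 4: √(4) = 2, while u - 6 = -2 — extraneous.

u = 9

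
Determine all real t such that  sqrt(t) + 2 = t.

Isolate the radical: sqrt(t) = t - 2.
Square both sides: t = (t - 2)^2.
Expand and rearrange: t^2 - 5t + 4 = 0.
Solving gives t = 4 or t = 1.
Check each candidate in the original equation:
  t = 4: sqrt(4) = 2, while t - 2 = 2 — valid.
  t = 1: sqrt(1) = 1, while t - 2 = -1 — extraneous.

t = 4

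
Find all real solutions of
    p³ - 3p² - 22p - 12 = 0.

p = -3 or p = -0.6056 or p = 6.6056

Possible rational roots are divisors of -12. Testing p = -3 gives 0, so (p + 3) is a factor.
Divide: p³ - 3p² - 22p - 12 = (p + 3)(p² - 6p - 4).
Apply the quadratic formula to p² - 6p - 4 = 0: p = (6 ± √52)/2, i.e. p ≈ 6.6056 or p ≈ -0.6056.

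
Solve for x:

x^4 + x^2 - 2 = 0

x = -1 or x = 1

Let u = x^2. The equation becomes u^2 + u - 2 = 0.
Factor: (u - 1)(u + 2) = 0, so u = 1 or u = -2.
x^2 = 1 gives x = +/-1.
x^2 = -2 < 0 has no real solution.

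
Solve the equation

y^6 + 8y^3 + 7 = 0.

y = -1.9129 or y = -1

Let u = y^3. The equation becomes u^2 + 8u + 7 = 0.
Factor: (u + 1)(u + 7) = 0, so u = -1 or u = -7.
y^3 = -1 gives y = -1.
y^3 = -7 gives y = -(7)^(1/3) ~= -1.9129.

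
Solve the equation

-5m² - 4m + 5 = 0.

m = -1.477 or m = 0.677

Discriminant: (-4)² − 4·(-5)·5 = 116.
Quadratic formula: m = (4 ± √116) / (-10).
So m = -√(29)/5 - 2/5 ≈ -1.477 or m = -2/5 + √(29)/5 ≈ 0.677.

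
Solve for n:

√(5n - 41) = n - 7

Square both sides: 5n - 41 = (n - 7)².
Expand and rearrange: n² - 19n + 90 = 0.
Solving gives n = 10 or n = 9.
Check each candidate in the original equation:
  n = 10: √(9) = 3, while n - 7 = 3 — valid.
  n = 9: √(4) = 2, while n - 7 = 2 — valid.

n = 9 or n = 10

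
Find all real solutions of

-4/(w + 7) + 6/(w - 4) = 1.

w = -9.7871 or w = 8.7871

Multiply both sides by (w + 7)(w - 4):
-4(w - 4) + 6(w + 7) = (w + 7)(w - 4).
Expand and collect terms: w^2 + w - 86 = 0.
By the quadratic formula, w = (-1 +/- sqrt(345)) / 2, so w ~= 8.7871 or w ~= -9.7871.
Neither value makes a denominator zero (w != -7, w != 4), so both are valid.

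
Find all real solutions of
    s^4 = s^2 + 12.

Let u = s^2. The equation becomes u^2 - u - 12 = 0.
Factor: (u + 3)(u - 4) = 0, so u = -3 or u = 4.
s^2 = -3 < 0 has no real solution.
s^2 = 4 gives s = +/-2.

s = -2 or s = 2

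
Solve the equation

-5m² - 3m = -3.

Rearrange to standard form: -5m² - 3m + 3 = 0.
Discriminant: (-3)² − 4·(-5)·3 = 69.
Quadratic formula: m = (3 ± √69) / (-10).
So m = -√(69)/10 - 3/10 ≈ -1.1307 or m = -3/10 + √(69)/10 ≈ 0.5307.

m = -1.1307 or m = 0.5307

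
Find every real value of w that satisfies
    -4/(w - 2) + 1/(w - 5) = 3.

w = 0.7639 or w = 5.2361

Multiply both sides by (w - 2)(w - 5):
-4(w - 5) + (w - 2) = 3(w - 2)(w - 5).
Expand and collect terms: 3w² - 18w + 12 = 0.
By the quadratic formula, w = (18 ± √180) / 6, so w ≈ 5.2361 or w ≈ 0.7639.
Neither value makes a denominator zero (w ≠ 2, w ≠ 5), so both are valid.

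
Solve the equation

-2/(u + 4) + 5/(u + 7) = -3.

Multiply both sides by (u + 4)(u + 7):
-2(u + 7) + 5(u + 4) = -3(u + 4)(u + 7).
Expand and collect terms: -3u² - 36u - 90 = 0.
By the quadratic formula, u = (36 ± √216) / -6, so u ≈ -8.4495 or u ≈ -3.5505.
Neither value makes a denominator zero (u ≠ -4, u ≠ -7), so both are valid.

u = -8.4495 or u = -3.5505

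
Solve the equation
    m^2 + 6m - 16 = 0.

Factor: (m + 8)(m - 2) = 0.
So m = -8 or m = 2.

m = -8 or m = 2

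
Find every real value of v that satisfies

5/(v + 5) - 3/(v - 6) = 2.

v = -1.9155 or v = 3.9155

Multiply both sides by (v + 5)(v - 6):
5(v - 6) - 3(v + 5) = 2(v + 5)(v - 6).
Expand and collect terms: 2v² - 4v - 15 = 0.
By the quadratic formula, v = (4 ± √136) / 4, so v ≈ 3.9155 or v ≈ -1.9155.
Neither value makes a denominator zero (v ≠ -5, v ≠ 6), so both are valid.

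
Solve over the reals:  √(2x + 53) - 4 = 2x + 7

x = -2

Isolate the radical: √(2x + 53) = 2x + 11.
Square both sides: 2x + 53 = (2x + 11)².
Expand and rearrange: 4x² + 42x + 68 = 0.
Solving gives x = -2 or x = -8.5.
Check each candidate in the original equation:
  x = -2: √(49) = 7, while 2x + 11 = 7 — valid.
  x = -8.5: √(36) = 6, while 2x + 11 = -6 — extraneous.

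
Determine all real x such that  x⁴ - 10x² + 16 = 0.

x = -2.8284 or x = -1.4142 or x = 1.4142 or x = 2.8284

Let u = x². The equation becomes u² - 10u + 16 = 0.
Factor: (u - 2)(u - 8) = 0, so u = 2 or u = 8.
x² = 2 gives x = ±√(2) ≈ ±1.4142.
x² = 8 gives x = ±2·√(2) ≈ ±2.8284.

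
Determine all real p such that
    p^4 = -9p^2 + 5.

Let u = p^2. The equation becomes u^2 + 9u - 5 = 0.
By the quadratic formula, u = -9/2 + sqrt(101)/2 or u = -sqrt(101)/2 - 9/2.
p^2 = -9/2 + sqrt(101)/2 gives p = +/-sqrt(-9/2 + sqrt(101)/2) ~= +/-0.7245.
p^2 = -sqrt(101)/2 - 9/2 < 0 has no real solution.

p = -0.7245 or p = 0.7245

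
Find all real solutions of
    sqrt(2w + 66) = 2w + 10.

w = -1

Square both sides: 2w + 66 = (2w + 10)^2.
Expand and rearrange: 4w^2 + 38w + 34 = 0.
Solving gives w = -1 or w = -8.5.
Check each candidate in the original equation:
  w = -1: sqrt(64) = 8, while 2w + 10 = 8 — valid.
  w = -8.5: sqrt(49) = 7, while 2w + 10 = -7 — extraneous.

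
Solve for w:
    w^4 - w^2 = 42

w = -2.6458 or w = 2.6458

Let u = w^2. The equation becomes u^2 - u - 42 = 0.
Factor: (u + 6)(u - 7) = 0, so u = -6 or u = 7.
w^2 = -6 < 0 has no real solution.
w^2 = 7 gives w = +/-sqrt(7) ~= +/-2.6458.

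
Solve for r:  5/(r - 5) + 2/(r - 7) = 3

Multiply both sides by (r - 5)(r - 7):
5(r - 7) + 2(r - 5) = 3(r - 5)(r - 7).
Expand and collect terms: 3r^2 - 43r + 150 = 0.
Factor or apply the quadratic formula: r = 8.3333 or r = 6.
Neither value makes a denominator zero (r != 5, r != 7), so both are valid.

r = 6 or r = 8.3333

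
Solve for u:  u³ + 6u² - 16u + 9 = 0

Possible rational roots are divisors of 9. Testing u = 1 gives 0, so (u - 1) is a factor.
Divide: u³ + 6u² - 16u + 9 = (u - 1)(u² + 7u - 9).
Apply the quadratic formula to u² + 7u - 9 = 0: u = (-7 ± √85)/2, i.e. u ≈ 1.1098 or u ≈ -8.1098.

u = -8.1098 or u = 1 or u = 1.1098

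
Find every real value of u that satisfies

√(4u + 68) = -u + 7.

u = -1

Square both sides: 4u + 68 = (-u + 7)².
Expand and rearrange: u² - 18u - 19 = 0.
Solving gives u = 19 or u = -1.
Check each candidate in the original equation:
  u = 19: √(144) = 12, while -u + 7 = -12 — extraneous.
  u = -1: √(64) = 8, while -u + 7 = 8 — valid.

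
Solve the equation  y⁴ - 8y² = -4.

Let u = y². The equation becomes u² - 8u + 4 = 0.
By the quadratic formula, u = 2·√(3) + 4 or u = 4 - 2·√(3).
y² = 2·√(3) + 4 gives y = ±(1 + √(3)) ≈ ±2.7321.
y² = 4 - 2·√(3) gives y = ±(-1 + √(3)) ≈ ±0.7321.

y = -2.7321 or y = -0.7321 or y = 0.7321 or y = 2.7321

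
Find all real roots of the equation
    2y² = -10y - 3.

Rearrange to standard form: 2y² + 10y + 3 = 0.
Discriminant: (10)² − 4·2·3 = 76.
Quadratic formula: y = (-10 ± √76) / 4.
So y = -5/2 + √(19)/2 ≈ -0.3206 or y = -5/2 - √(19)/2 ≈ -4.6794.

y = -4.6794 or y = -0.3206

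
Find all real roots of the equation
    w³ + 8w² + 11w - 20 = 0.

w = -5 or w = -4 or w = 1

Possible rational roots are divisors of -20. Testing w = -5 gives 0, so (w + 5) is a factor.
Divide: w³ + 8w² + 11w - 20 = (w + 5)(w² + 3w - 4).
Factor the quadratic: w = 1 or w = -4.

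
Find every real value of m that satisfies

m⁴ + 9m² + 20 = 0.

Let u = m². The equation becomes u² + 9u + 20 = 0.
Factor: (u + 5)(u + 4) = 0, so u = -5 or u = -4.
m² = -5 < 0 has no real solution.
m² = -4 < 0 has no real solution.

No real solutions.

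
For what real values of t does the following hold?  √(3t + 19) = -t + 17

t = 10

Square both sides: 3t + 19 = (-t + 17)².
Expand and rearrange: t² - 37t + 270 = 0.
Solving gives t = 27 or t = 10.
Check each candidate in the original equation:
  t = 27: √(100) = 10, while -t + 17 = -10 — extraneous.
  t = 10: √(49) = 7, while -t + 17 = 7 — valid.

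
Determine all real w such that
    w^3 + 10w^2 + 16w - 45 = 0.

w = -6.4051 or w = -5 or w = 1.4051

Possible rational roots are divisors of -45. Testing w = -5 gives 0, so (w + 5) is a factor.
Divide: w^3 + 10w^2 + 16w - 45 = (w + 5)(w^2 + 5w - 9).
Apply the quadratic formula to w^2 + 5w - 9 = 0: w = (-5 +/- sqrt(61))/2, i.e. w ~= 1.4051 or w ~= -6.4051.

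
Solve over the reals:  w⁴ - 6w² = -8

w = -2 or w = -1.4142 or w = 1.4142 or w = 2

Let u = w². The equation becomes u² - 6u + 8 = 0.
Factor: (u - 4)(u - 2) = 0, so u = 4 or u = 2.
w² = 4 gives w = ±2.
w² = 2 gives w = ±√(2) ≈ ±1.4142.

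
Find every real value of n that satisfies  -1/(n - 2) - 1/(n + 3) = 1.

n = -4.1926 or n = 1.1926

Multiply both sides by (n - 2)(n + 3):
-(n + 3) - (n - 2) = (n - 2)(n + 3).
Expand and collect terms: n² + 3n - 5 = 0.
By the quadratic formula, n = (-3 ± √29) / 2, so n ≈ 1.1926 or n ≈ -4.1926.
Neither value makes a denominator zero (n ≠ 2, n ≠ -3), so both are valid.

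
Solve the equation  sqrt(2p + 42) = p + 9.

Square both sides: 2p + 42 = (p + 9)^2.
Expand and rearrange: p^2 + 16p + 39 = 0.
Solving gives p = -3 or p = -13.
Check each candidate in the original equation:
  p = -3: sqrt(36) = 6, while p + 9 = 6 — valid.
  p = -13: sqrt(16) = 4, while p + 9 = -4 — extraneous.

p = -3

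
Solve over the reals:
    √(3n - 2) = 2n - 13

Square both sides: 3n - 2 = (2n - 13)².
Expand and rearrange: 4n² - 55n + 171 = 0.
Solving gives n = 9 or n = 4.75.
Check each candidate in the original equation:
  n = 9: √(25) = 5, while 2n - 13 = 5 — valid.
  n = 4.75: √(12.25) = 3.5, while 2n - 13 = -3.5 — extraneous.

n = 9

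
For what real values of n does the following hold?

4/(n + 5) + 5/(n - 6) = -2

n = -7.4564 or n = 3.9564

Multiply both sides by (n + 5)(n - 6):
4(n - 6) + 5(n + 5) = -2(n + 5)(n - 6).
Expand and collect terms: -2n^2 - 7n + 59 = 0.
By the quadratic formula, n = (7 +/- sqrt(521)) / -4, so n ~= -7.4564 or n ~= 3.9564.
Neither value makes a denominator zero (n != -5, n != 6), so both are valid.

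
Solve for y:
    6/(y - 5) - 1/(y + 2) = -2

y = -1 or y = 1.5

Multiply both sides by (y - 5)(y + 2):
6(y + 2) - (y - 5) = -2(y - 5)(y + 2).
Expand and collect terms: -2y² + y + 3 = 0.
Factor or apply the quadratic formula: y = -1 or y = 1.5.
Neither value makes a denominator zero (y ≠ 5, y ≠ -2), so both are valid.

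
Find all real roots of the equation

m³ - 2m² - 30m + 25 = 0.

Possible rational roots are divisors of 25. Testing m = -5 gives 0, so (m + 5) is a factor.
Divide: m³ - 2m² - 30m + 25 = (m + 5)(m² - 7m + 5).
Apply the quadratic formula to m² - 7m + 5 = 0: m = (7 ± √29)/2, i.e. m ≈ 6.1926 or m ≈ 0.8074.

m = -5 or m = 0.8074 or m = 6.1926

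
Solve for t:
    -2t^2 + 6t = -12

t = -1.3723 or t = 4.3723

Rearrange to standard form: -2t^2 + 6t + 12 = 0.
Discriminant: (6)^2 - 4*(-2)*12 = 132.
Quadratic formula: t = (-6 +/- sqrt(132)) / (-4).
So t = 3/2 - sqrt(33)/2 ~= -1.3723 or t = 3/2 + sqrt(33)/2 ~= 4.3723.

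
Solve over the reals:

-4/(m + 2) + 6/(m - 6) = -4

Multiply both sides by (m + 2)(m - 6):
-4(m - 6) + 6(m + 2) = -4(m + 2)(m - 6).
Expand and collect terms: -4m^2 + 14m + 12 = 0.
By the quadratic formula, m = (-14 +/- sqrt(388)) / -8, so m ~= -0.7122 or m ~= 4.2122.
Neither value makes a denominator zero (m != -2, m != 6), so both are valid.

m = -0.7122 or m = 4.2122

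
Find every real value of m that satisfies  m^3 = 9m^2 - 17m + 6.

m = 0.4586 or m = 2 or m = 6.5414

Rearrange: m^3 - 9m^2 + 17m - 6 = 0.
Possible rational roots are divisors of -6. Testing m = 2 gives 0, so (m - 2) is a factor.
Divide: m^3 - 9m^2 + 17m - 6 = (m - 2)(m^2 - 7m + 3).
Apply the quadratic formula to m^2 - 7m + 3 = 0: m = (7 +/- sqrt(37))/2, i.e. m ~= 6.5414 or m ~= 0.4586.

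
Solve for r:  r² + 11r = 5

Rearrange to standard form: r² + 11r - 5 = 0.
Discriminant: (11)² − 4·1·(-5) = 141.
Quadratic formula: r = (-11 ± √141) / 2.
So r = -11/2 + √(141)/2 ≈ 0.4372 or r = -√(141)/2 - 11/2 ≈ -11.4372.

r = -11.4372 or r = 0.4372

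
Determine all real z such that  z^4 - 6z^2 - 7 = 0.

z = -2.6458 or z = 2.6458

Let u = z^2. The equation becomes u^2 - 6u - 7 = 0.
Factor: (u + 1)(u - 7) = 0, so u = -1 or u = 7.
z^2 = -1 < 0 has no real solution.
z^2 = 7 gives z = +/-sqrt(7) ~= +/-2.6458.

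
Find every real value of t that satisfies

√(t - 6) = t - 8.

Square both sides: t - 6 = (t - 8)².
Expand and rearrange: t² - 17t + 70 = 0.
Solving gives t = 10 or t = 7.
Check each candidate in the original equation:
  t = 10: √(4) = 2, while t - 8 = 2 — valid.
  t = 7: √(1) = 1, while t - 8 = -1 — extraneous.

t = 10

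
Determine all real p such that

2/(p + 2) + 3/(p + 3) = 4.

p = -2.5931 or p = -1.1569

Multiply both sides by (p + 2)(p + 3):
2(p + 3) + 3(p + 2) = 4(p + 2)(p + 3).
Expand and collect terms: 4p^2 + 15p + 12 = 0.
By the quadratic formula, p = (-15 +/- sqrt(33)) / 8, so p ~= -1.1569 or p ~= -2.5931.
Neither value makes a denominator zero (p != -2, p != -3), so both are valid.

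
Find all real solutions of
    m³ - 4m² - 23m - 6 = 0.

Possible rational roots are divisors of -6. Testing m = -3 gives 0, so (m + 3) is a factor.
Divide: m³ - 4m² - 23m - 6 = (m + 3)(m² - 7m - 2).
Apply the quadratic formula to m² - 7m - 2 = 0: m = (7 ± √57)/2, i.e. m ≈ 7.2749 or m ≈ -0.2749.

m = -3 or m = -0.2749 or m = 7.2749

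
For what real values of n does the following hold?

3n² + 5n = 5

Rearrange to standard form: 3n² + 5n - 5 = 0.
Discriminant: (5)² − 4·3·(-5) = 85.
Quadratic formula: n = (-5 ± √85) / 6.
So n = -5/6 + √(85)/6 ≈ 0.7033 or n = -√(85)/6 - 5/6 ≈ -2.3699.

n = -2.3699 or n = 0.7033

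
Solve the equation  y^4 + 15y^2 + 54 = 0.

Let u = y^2. The equation becomes u^2 + 15u + 54 = 0.
Factor: (u + 6)(u + 9) = 0, so u = -6 or u = -9.
y^2 = -6 < 0 has no real solution.
y^2 = -9 < 0 has no real solution.

No real solutions.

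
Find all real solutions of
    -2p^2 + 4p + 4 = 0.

Discriminant: (4)^2 - 4*(-2)*4 = 48.
Quadratic formula: p = (-4 +/- sqrt(48)) / (-4).
So p = 1 - sqrt(3) ~= -0.7321 or p = 1 + sqrt(3) ~= 2.7321.

p = -0.7321 or p = 2.7321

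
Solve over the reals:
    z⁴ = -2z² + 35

Let u = z². The equation becomes u² + 2u - 35 = 0.
Factor: (u + 7)(u - 5) = 0, so u = -7 or u = 5.
z² = -7 < 0 has no real solution.
z² = 5 gives z = ±√(5) ≈ ±2.2361.

z = -2.2361 or z = 2.2361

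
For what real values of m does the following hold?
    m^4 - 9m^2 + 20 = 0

Let u = m^2. The equation becomes u^2 - 9u + 20 = 0.
Factor: (u - 4)(u - 5) = 0, so u = 4 or u = 5.
m^2 = 4 gives m = +/-2.
m^2 = 5 gives m = +/-sqrt(5) ~= +/-2.2361.

m = -2.2361 or m = -2 or m = 2 or m = 2.2361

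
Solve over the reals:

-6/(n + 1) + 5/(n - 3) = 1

Multiply both sides by (n + 1)(n - 3):
-6(n - 3) + 5(n + 1) = (n + 1)(n - 3).
Expand and collect terms: n² - n - 26 = 0.
By the quadratic formula, n = (1 ± √105) / 2, so n ≈ 5.6235 or n ≈ -4.6235.
Neither value makes a denominator zero (n ≠ -1, n ≠ 3), so both are valid.

n = -4.6235 or n = 5.6235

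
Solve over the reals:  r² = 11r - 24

Bring every term to one side: r² - 11r + 24 = 0.
Factor: (r - 8)(r - 3) = 0.
So r = 8 or r = 3.

r = 3 or r = 8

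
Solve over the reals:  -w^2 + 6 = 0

Discriminant: (0)^2 - 4*(-1)*6 = 24.
Quadratic formula: w = (0 +/- sqrt(24)) / (-2).
So w = -sqrt(6) ~= -2.4495 or w = sqrt(6) ~= 2.4495.

w = -2.4495 or w = 2.4495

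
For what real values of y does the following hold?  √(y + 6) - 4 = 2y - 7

y = 3

Isolate the radical: √(y + 6) = 2y - 3.
Square both sides: y + 6 = (2y - 3)².
Expand and rearrange: 4y² - 13y + 3 = 0.
Solving gives y = 3 or y = 0.25.
Check each candidate in the original equation:
  y = 3: √(9) = 3, while 2y - 3 = 3 — valid.
  y = 0.25: √(6.25) = 2.5, while 2y - 3 = -2.5 — extraneous.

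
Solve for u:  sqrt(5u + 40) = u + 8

u = -8 or u = -3

Square both sides: 5u + 40 = (u + 8)^2.
Expand and rearrange: u^2 + 11u + 24 = 0.
Solving gives u = -3 or u = -8.
Check each candidate in the original equation:
  u = -3: sqrt(25) = 5, while u + 8 = 5 — valid.
  u = -8: sqrt(0) = 0, while u + 8 = 0 — valid.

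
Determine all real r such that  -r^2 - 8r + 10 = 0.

r = -9.099 or r = 1.099

Discriminant: (-8)^2 - 4*(-1)*10 = 104.
Quadratic formula: r = (8 +/- sqrt(104)) / (-2).
So r = -sqrt(26) - 4 ~= -9.099 or r = -4 + sqrt(26) ~= 1.099.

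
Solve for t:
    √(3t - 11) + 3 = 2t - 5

Isolate the radical: √(3t - 11) = 2t - 8.
Square both sides: 3t - 11 = (2t - 8)².
Expand and rearrange: 4t² - 35t + 75 = 0.
Solving gives t = 5 or t = 3.75.
Check each candidate in the original equation:
  t = 5: √(4) = 2, while 2t - 8 = 2 — valid.
  t = 3.75: √(0.25) = 0.5, while 2t - 8 = -0.5 — extraneous.

t = 5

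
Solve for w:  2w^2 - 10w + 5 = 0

Discriminant: (-10)^2 - 4*2*5 = 60.
Quadratic formula: w = (10 +/- sqrt(60)) / 4.
So w = sqrt(15)/2 + 5/2 ~= 4.4365 or w = 5/2 - sqrt(15)/2 ~= 0.5635.

w = 0.5635 or w = 4.4365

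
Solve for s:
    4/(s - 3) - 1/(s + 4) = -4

Multiply both sides by (s - 3)(s + 4):
4(s + 4) - (s - 3) = -4(s - 3)(s + 4).
Expand and collect terms: -4s^2 - 7s + 29 = 0.
By the quadratic formula, s = (7 +/- sqrt(513)) / -8, so s ~= -3.7062 or s ~= 1.9562.
Neither value makes a denominator zero (s != 3, s != -4), so both are valid.

s = -3.7062 or s = 1.9562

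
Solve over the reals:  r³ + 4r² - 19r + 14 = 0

Possible rational roots are divisors of 14. Testing r = 2 gives 0, so (r - 2) is a factor.
Divide: r³ + 4r² - 19r + 14 = (r - 2)(r² + 6r - 7).
Factor the quadratic: r = 1 or r = -7.

r = -7 or r = 1 or r = 2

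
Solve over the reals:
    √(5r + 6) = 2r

Square both sides: 5r + 6 = (2r)².
Expand and rearrange: 4r² - 5r - 6 = 0.
Solving gives r = 2 or r = -0.75.
Check each candidate in the original equation:
  r = 2: √(16) = 4, while 2r = 4 — valid.
  r = -0.75: √(2.25) = 1.5, while 2r = -1.5 — extraneous.

r = 2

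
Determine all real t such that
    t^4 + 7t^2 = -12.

No real solutions.

Let u = t^2. The equation becomes u^2 + 7u + 12 = 0.
Factor: (u + 3)(u + 4) = 0, so u = -3 or u = -4.
t^2 = -3 < 0 has no real solution.
t^2 = -4 < 0 has no real solution.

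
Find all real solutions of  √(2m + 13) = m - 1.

m = 6

Square both sides: 2m + 13 = (m - 1)².
Expand and rearrange: m² - 4m - 12 = 0.
Solving gives m = 6 or m = -2.
Check each candidate in the original equation:
  m = 6: √(25) = 5, while m - 1 = 5 — valid.
  m = -2: √(9) = 3, while m - 1 = -3 — extraneous.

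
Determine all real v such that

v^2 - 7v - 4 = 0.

Discriminant: (-7)^2 - 4*1*(-4) = 65.
Quadratic formula: v = (7 +/- sqrt(65)) / 2.
So v = 7/2 + sqrt(65)/2 ~= 7.5311 or v = 7/2 - sqrt(65)/2 ~= -0.5311.

v = -0.5311 or v = 7.5311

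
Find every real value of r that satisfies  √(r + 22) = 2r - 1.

r = 3

Square both sides: r + 22 = (2r - 1)².
Expand and rearrange: 4r² - 5r - 21 = 0.
Solving gives r = 3 or r = -1.75.
Check each candidate in the original equation:
  r = 3: √(25) = 5, while 2r - 1 = 5 — valid.
  r = -1.75: √(20.25) = 4.5, while 2r - 1 = -4.5 — extraneous.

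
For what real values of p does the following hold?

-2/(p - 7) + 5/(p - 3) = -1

p = -1 or p = 8

Multiply both sides by (p - 7)(p - 3):
-2(p - 3) + 5(p - 7) = -(p - 7)(p - 3).
Expand and collect terms: -p² + 7p + 8 = 0.
Factor or apply the quadratic formula: p = -1 or p = 8.
Neither value makes a denominator zero (p ≠ 7, p ≠ 3), so both are valid.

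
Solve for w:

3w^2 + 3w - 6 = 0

w = -2 or w = 1

Factor: 3(w - 1)(w + 2) = 0.
So w = 1 or w = -2.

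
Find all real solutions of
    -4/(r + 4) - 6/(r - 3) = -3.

Multiply both sides by (r + 4)(r - 3):
-4(r - 3) - 6(r + 4) = -3(r + 4)(r - 3).
Expand and collect terms: -3r^2 + 7r + 48 = 0.
Factor or apply the quadratic formula: r = -3 or r = 5.3333.
Neither value makes a denominator zero (r != -4, r != 3), so both are valid.

r = -3 or r = 5.3333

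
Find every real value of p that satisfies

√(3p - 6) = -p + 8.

p = 5

Square both sides: 3p - 6 = (-p + 8)².
Expand and rearrange: p² - 19p + 70 = 0.
Solving gives p = 14 or p = 5.
Check each candidate in the original equation:
  p = 14: √(36) = 6, while -p + 8 = -6 — extraneous.
  p = 5: √(9) = 3, while -p + 8 = 3 — valid.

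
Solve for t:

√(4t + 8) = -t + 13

Square both sides: 4t + 8 = (-t + 13)².
Expand and rearrange: t² - 30t + 161 = 0.
Solving gives t = 23 or t = 7.
Check each candidate in the original equation:
  t = 23: √(100) = 10, while -t + 13 = -10 — extraneous.
  t = 7: √(36) = 6, while -t + 13 = 6 — valid.

t = 7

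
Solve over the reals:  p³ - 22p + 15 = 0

Possible rational roots are divisors of 15. Testing p = -5 gives 0, so (p + 5) is a factor.
Divide: p³ - 22p + 15 = (p + 5)(p² - 5p + 3).
Apply the quadratic formula to p² - 5p + 3 = 0: p = (5 ± √13)/2, i.e. p ≈ 4.3028 or p ≈ 0.6972.

p = -5 or p = 0.6972 or p = 4.3028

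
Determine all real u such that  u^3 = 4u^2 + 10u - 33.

u = -3 or u = 2.382 or u = 4.618

Rearrange: u^3 - 4u^2 - 10u + 33 = 0.
Possible rational roots are divisors of 33. Testing u = -3 gives 0, so (u + 3) is a factor.
Divide: u^3 - 4u^2 - 10u + 33 = (u + 3)(u^2 - 7u + 11).
Apply the quadratic formula to u^2 - 7u + 11 = 0: u = (7 +/- sqrt(5))/2, i.e. u ~= 4.618 or u ~= 2.382.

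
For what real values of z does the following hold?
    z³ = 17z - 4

Rearrange: z³ - 17z + 4 = 0.
Possible rational roots are divisors of 4. Testing z = 4 gives 0, so (z - 4) is a factor.
Divide: z³ - 17z + 4 = (z - 4)(z² + 4z - 1).
Apply the quadratic formula to z² + 4z - 1 = 0: z = (-4 ± √20)/2, i.e. z ≈ 0.2361 or z ≈ -4.2361.

z = -4.2361 or z = 0.2361 or z = 4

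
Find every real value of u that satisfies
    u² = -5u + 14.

Bring every term to one side: u² + 5u - 14 = 0.
Factor: (u + 7)(u - 2) = 0.
So u = -7 or u = 2.

u = -7 or u = 2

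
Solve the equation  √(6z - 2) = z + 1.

z = 1 or z = 3

Square both sides: 6z - 2 = (z + 1)².
Expand and rearrange: z² - 4z + 3 = 0.
Solving gives z = 3 or z = 1.
Check each candidate in the original equation:
  z = 3: √(16) = 4, while z + 1 = 4 — valid.
  z = 1: √(4) = 2, while z + 1 = 2 — valid.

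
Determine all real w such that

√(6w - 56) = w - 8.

Square both sides: 6w - 56 = (w - 8)².
Expand and rearrange: w² - 22w + 120 = 0.
Solving gives w = 12 or w = 10.
Check each candidate in the original equation:
  w = 12: √(16) = 4, while w - 8 = 4 — valid.
  w = 10: √(4) = 2, while w - 8 = 2 — valid.

w = 10 or w = 12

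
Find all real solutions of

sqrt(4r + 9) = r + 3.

Square both sides: 4r + 9 = (r + 3)^2.
Expand and rearrange: r^2 + 2r = 0.
Solving gives r = 0 or r = -2.
Check each candidate in the original equation:
  r = 0: sqrt(9) = 3, while r + 3 = 3 — valid.
  r = -2: sqrt(1) = 1, while r + 3 = 1 — valid.

r = -2 or r = 0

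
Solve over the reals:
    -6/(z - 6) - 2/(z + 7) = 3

z = -7.7799 or z = 4.1132

Multiply both sides by (z - 6)(z + 7):
-6(z + 7) - 2(z - 6) = 3(z - 6)(z + 7).
Expand and collect terms: 3z² + 11z - 96 = 0.
By the quadratic formula, z = (-11 ± √1273) / 6, so z ≈ 4.1132 or z ≈ -7.7799.
Neither value makes a denominator zero (z ≠ 6, z ≠ -7), so both are valid.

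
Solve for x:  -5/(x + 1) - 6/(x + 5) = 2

Multiply both sides by (x + 1)(x + 5):
-5(x + 5) - 6(x + 1) = 2(x + 1)(x + 5).
Expand and collect terms: 2x² + 23x + 41 = 0.
By the quadratic formula, x = (-23 ± √201) / 4, so x ≈ -2.2056 or x ≈ -9.2944.
Neither value makes a denominator zero (x ≠ -1, x ≠ -5), so both are valid.

x = -9.2944 or x = -2.2056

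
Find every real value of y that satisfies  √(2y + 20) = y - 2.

y = 8

Square both sides: 2y + 20 = (y - 2)².
Expand and rearrange: y² - 6y - 16 = 0.
Solving gives y = 8 or y = -2.
Check each candidate in the original equation:
  y = 8: √(36) = 6, while y - 2 = 6 — valid.
  y = -2: √(16) = 4, while y - 2 = -4 — extraneous.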